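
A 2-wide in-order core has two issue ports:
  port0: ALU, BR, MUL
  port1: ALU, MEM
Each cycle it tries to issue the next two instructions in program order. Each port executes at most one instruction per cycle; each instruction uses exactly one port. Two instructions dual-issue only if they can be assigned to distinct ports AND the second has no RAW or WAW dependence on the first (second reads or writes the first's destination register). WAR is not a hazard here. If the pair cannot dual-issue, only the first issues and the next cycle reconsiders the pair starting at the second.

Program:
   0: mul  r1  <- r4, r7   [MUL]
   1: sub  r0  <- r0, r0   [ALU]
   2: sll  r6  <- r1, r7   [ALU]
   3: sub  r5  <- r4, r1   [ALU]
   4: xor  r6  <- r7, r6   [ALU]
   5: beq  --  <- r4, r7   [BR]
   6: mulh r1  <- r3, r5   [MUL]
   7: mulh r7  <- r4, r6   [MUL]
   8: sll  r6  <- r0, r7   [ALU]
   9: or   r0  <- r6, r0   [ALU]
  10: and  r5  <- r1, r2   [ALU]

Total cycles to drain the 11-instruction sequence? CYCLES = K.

CYCLES = 7

#0 head=0: mul.MUL sub.ALU i0/i1 2-wide
#1 head=2: sll.ALU sub.ALU i2/i3 2-wide
#2 head=4: xor.ALU beq.BR i4/i5 2-wide
#3 head=6: mulh.MUL i6 no-port MUL/MUL
#4 head=7: mulh.MUL i7 RAW r7
#5 head=8: sll.ALU i8 RAW r6
#6 head=9: or.ALU and.ALU i9/i10 2-wide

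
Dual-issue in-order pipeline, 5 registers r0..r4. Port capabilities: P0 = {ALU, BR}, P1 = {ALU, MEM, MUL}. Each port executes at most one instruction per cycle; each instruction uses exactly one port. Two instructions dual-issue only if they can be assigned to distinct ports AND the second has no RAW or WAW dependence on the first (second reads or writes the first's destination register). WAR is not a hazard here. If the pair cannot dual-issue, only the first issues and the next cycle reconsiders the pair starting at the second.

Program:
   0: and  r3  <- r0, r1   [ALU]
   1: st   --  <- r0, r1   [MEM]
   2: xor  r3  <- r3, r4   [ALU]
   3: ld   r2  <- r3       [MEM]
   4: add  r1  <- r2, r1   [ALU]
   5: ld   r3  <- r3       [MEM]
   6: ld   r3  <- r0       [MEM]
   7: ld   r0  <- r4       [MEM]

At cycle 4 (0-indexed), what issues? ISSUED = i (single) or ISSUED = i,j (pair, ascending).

t=0 i0/i1:and;st ; dual
t=1 i2:xor ; RAW r3
t=2 i3:ld ; RAW r2
t=3 i4/i5:add;ld ; dual
t=4 i6:ld ; no-port MEM/MEM
t=5 i7:ld ; tail

ISSUED = 6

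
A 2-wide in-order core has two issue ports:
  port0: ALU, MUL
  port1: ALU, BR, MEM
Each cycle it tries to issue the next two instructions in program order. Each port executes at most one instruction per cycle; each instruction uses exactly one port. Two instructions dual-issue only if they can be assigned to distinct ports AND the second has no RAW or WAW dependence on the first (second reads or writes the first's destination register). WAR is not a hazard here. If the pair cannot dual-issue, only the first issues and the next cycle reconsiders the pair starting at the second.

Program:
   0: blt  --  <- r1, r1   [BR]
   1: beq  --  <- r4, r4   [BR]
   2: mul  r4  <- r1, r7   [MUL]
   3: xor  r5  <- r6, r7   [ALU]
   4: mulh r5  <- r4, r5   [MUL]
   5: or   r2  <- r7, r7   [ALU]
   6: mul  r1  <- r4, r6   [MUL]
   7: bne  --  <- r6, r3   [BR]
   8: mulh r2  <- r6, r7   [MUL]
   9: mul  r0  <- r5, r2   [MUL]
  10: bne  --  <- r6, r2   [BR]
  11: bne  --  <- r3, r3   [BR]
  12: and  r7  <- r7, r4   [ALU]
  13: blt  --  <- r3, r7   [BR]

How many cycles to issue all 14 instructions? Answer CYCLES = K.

0. blt @i0  | no-port BR/BR
1. beq;mul @i1+i2  | dual
2. xor @i3  | RAW+WAW r5
3. mulh;or @i4+i5  | dual
4. mul;bne @i6+i7  | dual
5. mulh @i8  | no-port MUL/MUL
6. mul;bne @i9+i10  | dual
7. bne;and @i11+i12  | dual
8. blt @i13  | tail

CYCLES = 9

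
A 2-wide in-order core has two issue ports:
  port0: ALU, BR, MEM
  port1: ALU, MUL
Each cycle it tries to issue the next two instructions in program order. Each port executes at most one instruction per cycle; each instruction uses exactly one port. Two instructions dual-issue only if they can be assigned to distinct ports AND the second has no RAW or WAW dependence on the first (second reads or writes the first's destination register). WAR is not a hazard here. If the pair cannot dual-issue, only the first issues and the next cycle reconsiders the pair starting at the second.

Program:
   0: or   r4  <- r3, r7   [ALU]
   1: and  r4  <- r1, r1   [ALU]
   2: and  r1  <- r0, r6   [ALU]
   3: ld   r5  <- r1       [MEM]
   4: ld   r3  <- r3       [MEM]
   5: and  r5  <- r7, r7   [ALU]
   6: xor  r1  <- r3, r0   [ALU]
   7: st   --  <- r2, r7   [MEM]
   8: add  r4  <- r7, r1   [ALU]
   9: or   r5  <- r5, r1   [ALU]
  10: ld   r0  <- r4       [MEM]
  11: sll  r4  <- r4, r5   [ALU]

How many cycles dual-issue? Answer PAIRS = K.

PAIRS = 5

  cy0 -> i0 (or.ALU) WAW r4
  cy1 -> i1&i2 (and.ALU/and.ALU) 2-wide
  cy2 -> i3 (ld.MEM) no-port MEM/MEM
  cy3 -> i4&i5 (ld.MEM/and.ALU) 2-wide
  cy4 -> i6&i7 (xor.ALU/st.MEM) 2-wide
  cy5 -> i8&i9 (add.ALU/or.ALU) 2-wide
  cy6 -> i10&i11 (ld.MEM/sll.ALU) 2-wide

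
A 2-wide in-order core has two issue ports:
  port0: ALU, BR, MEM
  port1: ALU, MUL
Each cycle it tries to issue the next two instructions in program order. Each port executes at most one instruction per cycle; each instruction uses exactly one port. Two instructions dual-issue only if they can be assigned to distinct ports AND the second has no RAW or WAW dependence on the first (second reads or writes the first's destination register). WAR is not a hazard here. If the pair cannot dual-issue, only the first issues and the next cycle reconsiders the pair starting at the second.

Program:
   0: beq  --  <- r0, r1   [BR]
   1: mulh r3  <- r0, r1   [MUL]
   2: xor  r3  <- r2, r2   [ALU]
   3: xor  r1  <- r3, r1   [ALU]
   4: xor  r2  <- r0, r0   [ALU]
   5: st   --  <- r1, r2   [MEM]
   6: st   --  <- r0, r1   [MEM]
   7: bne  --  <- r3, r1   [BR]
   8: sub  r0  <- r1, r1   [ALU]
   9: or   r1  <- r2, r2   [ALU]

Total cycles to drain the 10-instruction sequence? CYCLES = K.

t=0 i0,i1:beq mulh ; pair
t=1 i2:xor ; RAW r3
t=2 i3,i4:xor xor ; pair
t=3 i5:st ; no-port MEM/MEM
t=4 i6:st ; no-port MEM/BR
t=5 i7,i8:bne sub ; pair
t=6 i9:or ; tail

CYCLES = 7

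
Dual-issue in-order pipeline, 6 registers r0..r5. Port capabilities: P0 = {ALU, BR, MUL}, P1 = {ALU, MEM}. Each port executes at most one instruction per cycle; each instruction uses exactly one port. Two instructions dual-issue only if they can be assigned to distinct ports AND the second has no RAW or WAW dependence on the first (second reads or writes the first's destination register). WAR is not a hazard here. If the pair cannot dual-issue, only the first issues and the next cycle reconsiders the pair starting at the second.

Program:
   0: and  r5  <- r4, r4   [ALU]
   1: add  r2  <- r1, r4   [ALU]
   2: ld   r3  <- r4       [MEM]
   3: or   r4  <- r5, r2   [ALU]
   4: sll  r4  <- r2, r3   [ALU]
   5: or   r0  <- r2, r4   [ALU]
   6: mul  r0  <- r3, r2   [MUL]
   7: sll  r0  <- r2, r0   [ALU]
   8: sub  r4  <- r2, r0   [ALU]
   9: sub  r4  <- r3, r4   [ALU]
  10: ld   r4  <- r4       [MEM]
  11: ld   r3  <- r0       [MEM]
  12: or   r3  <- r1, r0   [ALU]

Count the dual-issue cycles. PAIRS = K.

[0] i0&i1  and;add  -- pair
[1] i2&i3  ld;or  -- pair
[2] i4  sll  -- RAW r4
[3] i5  or  -- WAW r0
[4] i6  mul  -- RAW+WAW r0
[5] i7  sll  -- RAW r0
[6] i8  sub  -- RAW+WAW r4
[7] i9  sub  -- RAW+WAW r4
[8] i10  ld  -- no-port MEM/MEM
[9] i11  ld  -- WAW r3
[10] i12  or  -- tail

PAIRS = 2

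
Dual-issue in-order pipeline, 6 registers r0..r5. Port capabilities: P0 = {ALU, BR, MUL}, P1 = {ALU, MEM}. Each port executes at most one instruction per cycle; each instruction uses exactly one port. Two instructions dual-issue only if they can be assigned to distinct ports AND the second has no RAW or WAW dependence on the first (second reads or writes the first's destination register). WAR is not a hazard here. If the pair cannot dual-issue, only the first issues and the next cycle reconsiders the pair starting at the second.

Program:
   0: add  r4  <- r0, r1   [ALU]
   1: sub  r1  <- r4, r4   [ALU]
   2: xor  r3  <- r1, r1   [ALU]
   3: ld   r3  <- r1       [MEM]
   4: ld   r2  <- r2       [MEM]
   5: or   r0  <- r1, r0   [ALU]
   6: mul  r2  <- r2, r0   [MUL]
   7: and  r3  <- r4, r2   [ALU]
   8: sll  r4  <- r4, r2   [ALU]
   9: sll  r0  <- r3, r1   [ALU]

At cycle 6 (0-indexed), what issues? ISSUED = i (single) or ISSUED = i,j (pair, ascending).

ISSUED = 7,8

#0 head=0: add.ALU i0 RAW r4
#1 head=1: sub.ALU i1 RAW r1
#2 head=2: xor.ALU i2 WAW r3
#3 head=3: ld.MEM i3 no-port MEM/MEM
#4 head=4: ld.MEM/or.ALU i4&i5 2-wide
#5 head=6: mul.MUL i6 RAW r2
#6 head=7: and.ALU/sll.ALU i7&i8 2-wide
#7 head=9: sll.ALU i9 tail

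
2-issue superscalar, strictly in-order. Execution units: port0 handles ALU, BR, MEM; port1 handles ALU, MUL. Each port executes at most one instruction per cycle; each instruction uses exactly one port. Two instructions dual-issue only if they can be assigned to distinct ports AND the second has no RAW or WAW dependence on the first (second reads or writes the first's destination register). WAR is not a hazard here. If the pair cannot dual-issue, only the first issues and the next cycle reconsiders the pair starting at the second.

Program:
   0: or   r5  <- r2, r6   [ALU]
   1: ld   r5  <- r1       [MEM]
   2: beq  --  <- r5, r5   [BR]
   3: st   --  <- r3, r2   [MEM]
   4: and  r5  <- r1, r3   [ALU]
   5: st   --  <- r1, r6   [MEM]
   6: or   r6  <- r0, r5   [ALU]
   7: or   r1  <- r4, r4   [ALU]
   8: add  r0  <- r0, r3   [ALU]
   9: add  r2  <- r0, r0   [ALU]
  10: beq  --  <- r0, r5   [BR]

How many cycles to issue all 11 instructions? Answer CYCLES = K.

CYCLES = 7

#0 head=0: or.ALU i0 WAW r5
#1 head=1: ld.MEM i1 no-port MEM/BR
#2 head=2: beq.BR i2 no-port BR/MEM
#3 head=3: st.MEM/and.ALU i3,i4 pair
#4 head=5: st.MEM/or.ALU i5,i6 pair
#5 head=7: or.ALU/add.ALU i7,i8 pair
#6 head=9: add.ALU/beq.BR i9,i10 pair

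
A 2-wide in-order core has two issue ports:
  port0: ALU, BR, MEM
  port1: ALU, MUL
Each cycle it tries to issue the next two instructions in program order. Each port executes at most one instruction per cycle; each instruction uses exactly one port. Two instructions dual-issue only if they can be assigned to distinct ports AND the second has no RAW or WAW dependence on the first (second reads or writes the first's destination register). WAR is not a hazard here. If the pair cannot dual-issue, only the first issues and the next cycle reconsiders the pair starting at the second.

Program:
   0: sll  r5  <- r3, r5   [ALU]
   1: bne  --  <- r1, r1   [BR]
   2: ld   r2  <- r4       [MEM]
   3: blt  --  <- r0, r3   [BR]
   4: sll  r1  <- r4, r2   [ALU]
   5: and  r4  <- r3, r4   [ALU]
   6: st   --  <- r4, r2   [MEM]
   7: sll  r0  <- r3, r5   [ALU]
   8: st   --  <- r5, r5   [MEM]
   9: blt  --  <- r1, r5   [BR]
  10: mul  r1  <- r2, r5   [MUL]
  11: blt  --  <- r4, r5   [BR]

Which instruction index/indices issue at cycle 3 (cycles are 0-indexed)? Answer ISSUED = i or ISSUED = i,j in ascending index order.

  cy0 -> i0,i1 (sll.ALU;bne.BR) dual
  cy1 -> i2 (ld.MEM) no-port MEM/BR
  cy2 -> i3,i4 (blt.BR;sll.ALU) dual
  cy3 -> i5 (and.ALU) RAW r4
  cy4 -> i6,i7 (st.MEM;sll.ALU) dual
  cy5 -> i8 (st.MEM) no-port MEM/BR
  cy6 -> i9,i10 (blt.BR;mul.MUL) dual
  cy7 -> i11 (blt.BR) tail

ISSUED = 5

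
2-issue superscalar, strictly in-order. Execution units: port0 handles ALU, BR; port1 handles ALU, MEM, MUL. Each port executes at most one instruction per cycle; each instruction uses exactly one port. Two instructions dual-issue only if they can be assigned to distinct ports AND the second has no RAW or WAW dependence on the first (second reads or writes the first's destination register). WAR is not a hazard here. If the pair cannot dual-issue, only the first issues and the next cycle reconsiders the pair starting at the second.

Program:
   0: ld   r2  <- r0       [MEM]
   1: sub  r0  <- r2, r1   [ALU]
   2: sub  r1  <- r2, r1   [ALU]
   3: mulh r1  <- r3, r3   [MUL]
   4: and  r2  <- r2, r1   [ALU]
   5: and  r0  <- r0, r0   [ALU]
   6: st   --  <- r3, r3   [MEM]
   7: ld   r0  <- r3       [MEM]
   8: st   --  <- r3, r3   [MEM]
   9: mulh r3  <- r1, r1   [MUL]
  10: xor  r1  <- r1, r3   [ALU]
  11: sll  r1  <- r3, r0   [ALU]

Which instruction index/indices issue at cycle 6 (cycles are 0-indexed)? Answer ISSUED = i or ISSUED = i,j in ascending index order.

ISSUED = 8

[0] i0  ld  -- RAW r2
[1] i1&i2  sub/sub  -- dual
[2] i3  mulh  -- RAW r1
[3] i4&i5  and/and  -- dual
[4] i6  st  -- no-port MEM/MEM
[5] i7  ld  -- no-port MEM/MEM
[6] i8  st  -- no-port MEM/MUL
[7] i9  mulh  -- RAW r3
[8] i10  xor  -- WAW r1
[9] i11  sll  -- tail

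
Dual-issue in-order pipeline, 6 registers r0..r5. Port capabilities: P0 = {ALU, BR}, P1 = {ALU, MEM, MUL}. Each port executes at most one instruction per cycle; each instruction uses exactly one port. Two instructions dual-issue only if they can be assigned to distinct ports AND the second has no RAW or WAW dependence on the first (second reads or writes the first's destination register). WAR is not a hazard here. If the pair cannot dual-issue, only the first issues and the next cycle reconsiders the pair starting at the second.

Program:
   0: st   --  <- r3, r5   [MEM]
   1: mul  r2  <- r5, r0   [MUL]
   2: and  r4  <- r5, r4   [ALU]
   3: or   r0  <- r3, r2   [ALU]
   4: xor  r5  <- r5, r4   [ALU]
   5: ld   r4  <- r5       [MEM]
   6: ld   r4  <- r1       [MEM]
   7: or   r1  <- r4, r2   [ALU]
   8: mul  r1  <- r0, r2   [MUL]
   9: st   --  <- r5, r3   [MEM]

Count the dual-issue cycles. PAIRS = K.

#0 head=0: st.MEM i0 no-port MEM/MUL
#1 head=1: mul.MUL+and.ALU i1+i2 2-wide
#2 head=3: or.ALU+xor.ALU i3+i4 2-wide
#3 head=5: ld.MEM i5 no-port MEM/MEM
#4 head=6: ld.MEM i6 RAW r4
#5 head=7: or.ALU i7 WAW r1
#6 head=8: mul.MUL i8 no-port MUL/MEM
#7 head=9: st.MEM i9 tail

PAIRS = 2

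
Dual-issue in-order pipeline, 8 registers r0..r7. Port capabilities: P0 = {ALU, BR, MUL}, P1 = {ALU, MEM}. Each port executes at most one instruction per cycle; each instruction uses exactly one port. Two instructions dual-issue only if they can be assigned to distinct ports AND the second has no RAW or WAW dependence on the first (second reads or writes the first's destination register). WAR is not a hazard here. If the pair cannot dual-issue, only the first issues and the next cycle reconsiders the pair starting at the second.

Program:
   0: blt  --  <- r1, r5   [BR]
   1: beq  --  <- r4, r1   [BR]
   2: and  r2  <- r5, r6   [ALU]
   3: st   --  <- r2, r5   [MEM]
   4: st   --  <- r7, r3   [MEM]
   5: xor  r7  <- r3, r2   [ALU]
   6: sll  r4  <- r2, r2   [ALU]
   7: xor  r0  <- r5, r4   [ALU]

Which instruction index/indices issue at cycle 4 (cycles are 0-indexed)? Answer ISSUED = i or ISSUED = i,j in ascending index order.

t=0 i0:blt.BR ; no-port BR/BR
t=1 i1&i2:beq.BR/and.ALU ; dual
t=2 i3:st.MEM ; no-port MEM/MEM
t=3 i4&i5:st.MEM/xor.ALU ; dual
t=4 i6:sll.ALU ; RAW r4
t=5 i7:xor.ALU ; tail

ISSUED = 6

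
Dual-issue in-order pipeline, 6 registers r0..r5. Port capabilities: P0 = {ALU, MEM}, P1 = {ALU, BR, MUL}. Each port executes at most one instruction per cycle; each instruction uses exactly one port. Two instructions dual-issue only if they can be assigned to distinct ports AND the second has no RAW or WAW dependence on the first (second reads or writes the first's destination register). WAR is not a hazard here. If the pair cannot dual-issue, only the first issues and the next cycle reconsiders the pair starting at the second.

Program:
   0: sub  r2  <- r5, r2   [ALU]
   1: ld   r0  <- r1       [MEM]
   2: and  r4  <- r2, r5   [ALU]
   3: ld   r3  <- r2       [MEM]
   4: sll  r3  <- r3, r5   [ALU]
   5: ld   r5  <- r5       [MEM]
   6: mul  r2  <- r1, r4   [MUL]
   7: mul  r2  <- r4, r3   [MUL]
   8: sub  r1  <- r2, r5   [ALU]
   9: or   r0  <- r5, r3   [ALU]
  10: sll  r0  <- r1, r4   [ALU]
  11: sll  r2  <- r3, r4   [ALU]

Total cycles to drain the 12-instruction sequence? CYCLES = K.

CYCLES = 7

t=0 i0,i1:sub.ALU+ld.MEM ; dual
t=1 i2,i3:and.ALU+ld.MEM ; dual
t=2 i4,i5:sll.ALU+ld.MEM ; dual
t=3 i6:mul.MUL ; no-port MUL/MUL
t=4 i7:mul.MUL ; RAW r2
t=5 i8,i9:sub.ALU+or.ALU ; dual
t=6 i10,i11:sll.ALU+sll.ALU ; dual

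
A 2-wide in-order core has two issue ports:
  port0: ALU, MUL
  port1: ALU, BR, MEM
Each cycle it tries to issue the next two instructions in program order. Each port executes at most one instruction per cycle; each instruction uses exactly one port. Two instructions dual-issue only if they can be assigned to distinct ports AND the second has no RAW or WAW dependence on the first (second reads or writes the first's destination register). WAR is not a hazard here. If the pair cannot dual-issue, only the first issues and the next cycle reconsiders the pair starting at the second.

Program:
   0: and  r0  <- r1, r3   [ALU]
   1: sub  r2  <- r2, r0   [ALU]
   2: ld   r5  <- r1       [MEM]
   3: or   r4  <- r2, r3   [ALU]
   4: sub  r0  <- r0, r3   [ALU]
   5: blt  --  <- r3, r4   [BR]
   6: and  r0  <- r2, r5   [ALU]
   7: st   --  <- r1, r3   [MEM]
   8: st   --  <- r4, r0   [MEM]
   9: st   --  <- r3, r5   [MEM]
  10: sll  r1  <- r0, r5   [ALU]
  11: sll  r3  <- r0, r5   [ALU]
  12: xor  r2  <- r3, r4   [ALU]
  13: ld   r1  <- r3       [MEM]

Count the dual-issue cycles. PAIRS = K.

#0 head=0: and.ALU i0 RAW r0
#1 head=1: sub.ALU+ld.MEM i1+i2 dual
#2 head=3: or.ALU+sub.ALU i3+i4 dual
#3 head=5: blt.BR+and.ALU i5+i6 dual
#4 head=7: st.MEM i7 no-port MEM/MEM
#5 head=8: st.MEM i8 no-port MEM/MEM
#6 head=9: st.MEM+sll.ALU i9+i10 dual
#7 head=11: sll.ALU i11 RAW r3
#8 head=12: xor.ALU+ld.MEM i12+i13 dual

PAIRS = 5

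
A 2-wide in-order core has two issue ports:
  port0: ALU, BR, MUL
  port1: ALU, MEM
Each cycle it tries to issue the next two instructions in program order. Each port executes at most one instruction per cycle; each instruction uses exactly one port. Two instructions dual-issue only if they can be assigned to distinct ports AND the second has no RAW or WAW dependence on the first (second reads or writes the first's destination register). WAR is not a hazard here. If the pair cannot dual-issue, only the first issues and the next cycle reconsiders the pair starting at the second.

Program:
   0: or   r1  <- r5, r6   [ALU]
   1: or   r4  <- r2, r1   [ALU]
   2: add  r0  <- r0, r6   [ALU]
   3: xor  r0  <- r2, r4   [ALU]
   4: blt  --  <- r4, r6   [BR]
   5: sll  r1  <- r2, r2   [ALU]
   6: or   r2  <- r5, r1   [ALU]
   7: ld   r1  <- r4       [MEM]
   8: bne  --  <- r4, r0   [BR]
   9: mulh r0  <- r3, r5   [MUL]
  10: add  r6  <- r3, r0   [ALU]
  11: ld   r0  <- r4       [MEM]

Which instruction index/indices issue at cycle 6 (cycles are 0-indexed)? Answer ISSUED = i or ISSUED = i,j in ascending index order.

ISSUED = 9

#0 head=0: or i0 RAW r1
#1 head=1: or+add i1&i2 dual
#2 head=3: xor+blt i3&i4 dual
#3 head=5: sll i5 RAW r1
#4 head=6: or+ld i6&i7 dual
#5 head=8: bne i8 no-port BR/MUL
#6 head=9: mulh i9 RAW r0
#7 head=10: add+ld i10&i11 dual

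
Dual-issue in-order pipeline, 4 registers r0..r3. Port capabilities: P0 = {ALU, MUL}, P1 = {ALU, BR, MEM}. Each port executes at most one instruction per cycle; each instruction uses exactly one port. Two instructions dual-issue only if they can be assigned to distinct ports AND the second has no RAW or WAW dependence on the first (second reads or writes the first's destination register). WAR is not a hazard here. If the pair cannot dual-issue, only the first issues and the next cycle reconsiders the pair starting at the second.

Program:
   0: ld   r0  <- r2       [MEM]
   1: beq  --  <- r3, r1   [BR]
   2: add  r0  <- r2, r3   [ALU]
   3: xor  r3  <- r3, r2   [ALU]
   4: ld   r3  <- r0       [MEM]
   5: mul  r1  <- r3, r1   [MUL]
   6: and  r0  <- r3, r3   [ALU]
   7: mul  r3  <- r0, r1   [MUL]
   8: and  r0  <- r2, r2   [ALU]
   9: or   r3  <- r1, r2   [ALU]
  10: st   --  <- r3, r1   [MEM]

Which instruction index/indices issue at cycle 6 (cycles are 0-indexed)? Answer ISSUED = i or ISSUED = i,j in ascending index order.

t=0 i0:ld ; no-port MEM/BR
t=1 i1&i2:beq/add ; pair
t=2 i3:xor ; WAW r3
t=3 i4:ld ; RAW r3
t=4 i5&i6:mul/and ; pair
t=5 i7&i8:mul/and ; pair
t=6 i9:or ; RAW r3
t=7 i10:st ; tail

ISSUED = 9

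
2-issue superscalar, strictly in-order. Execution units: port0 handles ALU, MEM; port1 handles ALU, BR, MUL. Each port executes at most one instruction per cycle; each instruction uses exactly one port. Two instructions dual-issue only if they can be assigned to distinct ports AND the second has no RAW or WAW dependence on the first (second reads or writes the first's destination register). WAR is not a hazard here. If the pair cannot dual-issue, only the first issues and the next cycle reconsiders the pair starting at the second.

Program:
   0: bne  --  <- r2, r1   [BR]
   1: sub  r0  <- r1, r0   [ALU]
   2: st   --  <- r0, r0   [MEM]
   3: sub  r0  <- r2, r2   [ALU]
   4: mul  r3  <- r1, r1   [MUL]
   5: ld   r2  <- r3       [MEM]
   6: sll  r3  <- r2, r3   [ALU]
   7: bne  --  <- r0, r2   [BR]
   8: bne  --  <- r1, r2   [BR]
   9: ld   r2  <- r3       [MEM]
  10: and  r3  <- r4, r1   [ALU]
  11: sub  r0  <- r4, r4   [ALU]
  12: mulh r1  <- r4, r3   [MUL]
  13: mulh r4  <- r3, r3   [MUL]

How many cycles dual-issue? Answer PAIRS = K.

[0] i0+i1  bne.BR sub.ALU  -- 2-wide
[1] i2+i3  st.MEM sub.ALU  -- 2-wide
[2] i4  mul.MUL  -- RAW r3
[3] i5  ld.MEM  -- RAW r2
[4] i6+i7  sll.ALU bne.BR  -- 2-wide
[5] i8+i9  bne.BR ld.MEM  -- 2-wide
[6] i10+i11  and.ALU sub.ALU  -- 2-wide
[7] i12  mulh.MUL  -- no-port MUL/MUL
[8] i13  mulh.MUL  -- tail

PAIRS = 5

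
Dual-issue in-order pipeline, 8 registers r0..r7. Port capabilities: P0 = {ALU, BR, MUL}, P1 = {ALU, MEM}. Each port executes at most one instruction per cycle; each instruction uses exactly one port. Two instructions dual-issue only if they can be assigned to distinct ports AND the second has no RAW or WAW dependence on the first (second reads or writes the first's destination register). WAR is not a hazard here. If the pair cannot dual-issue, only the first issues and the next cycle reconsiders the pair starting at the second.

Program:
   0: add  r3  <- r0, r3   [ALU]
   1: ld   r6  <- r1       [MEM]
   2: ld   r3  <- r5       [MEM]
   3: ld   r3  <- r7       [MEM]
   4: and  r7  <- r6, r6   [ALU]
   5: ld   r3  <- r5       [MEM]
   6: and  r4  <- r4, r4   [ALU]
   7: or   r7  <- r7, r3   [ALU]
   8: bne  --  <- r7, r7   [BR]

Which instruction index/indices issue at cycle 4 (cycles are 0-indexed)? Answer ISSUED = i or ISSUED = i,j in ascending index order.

ISSUED = 7

t=0 i0,i1:add.ALU+ld.MEM ; 2-wide
t=1 i2:ld.MEM ; no-port MEM/MEM
t=2 i3,i4:ld.MEM+and.ALU ; 2-wide
t=3 i5,i6:ld.MEM+and.ALU ; 2-wide
t=4 i7:or.ALU ; RAW r7
t=5 i8:bne.BR ; tail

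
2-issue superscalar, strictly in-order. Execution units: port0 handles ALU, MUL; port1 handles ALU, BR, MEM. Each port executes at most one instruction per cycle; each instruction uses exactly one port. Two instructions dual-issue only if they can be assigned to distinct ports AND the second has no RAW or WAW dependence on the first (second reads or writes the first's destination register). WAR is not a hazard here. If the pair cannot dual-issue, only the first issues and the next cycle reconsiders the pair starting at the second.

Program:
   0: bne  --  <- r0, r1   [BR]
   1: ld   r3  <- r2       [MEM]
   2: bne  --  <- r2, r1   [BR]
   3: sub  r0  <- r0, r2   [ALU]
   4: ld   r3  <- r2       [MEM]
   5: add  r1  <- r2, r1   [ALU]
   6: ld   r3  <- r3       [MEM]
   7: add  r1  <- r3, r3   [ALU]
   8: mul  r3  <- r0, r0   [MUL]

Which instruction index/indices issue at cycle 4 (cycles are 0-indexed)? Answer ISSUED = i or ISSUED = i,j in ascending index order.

ISSUED = 6

[0] i0  bne  -- no-port BR/MEM
[1] i1  ld  -- no-port MEM/BR
[2] i2,i3  bne/sub  -- 2-wide
[3] i4,i5  ld/add  -- 2-wide
[4] i6  ld  -- RAW r3
[5] i7,i8  add/mul  -- 2-wide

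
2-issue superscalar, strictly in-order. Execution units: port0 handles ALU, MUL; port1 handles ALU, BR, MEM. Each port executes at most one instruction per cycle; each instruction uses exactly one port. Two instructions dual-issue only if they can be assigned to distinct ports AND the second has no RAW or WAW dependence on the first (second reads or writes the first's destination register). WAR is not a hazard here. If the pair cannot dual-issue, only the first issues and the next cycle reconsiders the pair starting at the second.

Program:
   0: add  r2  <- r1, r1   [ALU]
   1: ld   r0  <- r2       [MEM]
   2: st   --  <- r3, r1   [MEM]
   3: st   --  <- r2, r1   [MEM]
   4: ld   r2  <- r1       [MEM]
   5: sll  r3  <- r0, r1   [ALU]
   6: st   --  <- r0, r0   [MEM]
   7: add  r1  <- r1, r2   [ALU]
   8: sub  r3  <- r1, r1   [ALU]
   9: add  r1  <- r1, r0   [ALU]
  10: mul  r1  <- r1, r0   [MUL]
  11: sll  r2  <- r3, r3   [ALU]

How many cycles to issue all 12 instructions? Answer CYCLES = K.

CYCLES = 8

c0: i0 add.ALU  RAW r2
c1: i1 ld.MEM  no-port MEM/MEM
c2: i2 st.MEM  no-port MEM/MEM
c3: i3 st.MEM  no-port MEM/MEM
c4: i4+i5 ld.MEM+sll.ALU  pair
c5: i6+i7 st.MEM+add.ALU  pair
c6: i8+i9 sub.ALU+add.ALU  pair
c7: i10+i11 mul.MUL+sll.ALU  pair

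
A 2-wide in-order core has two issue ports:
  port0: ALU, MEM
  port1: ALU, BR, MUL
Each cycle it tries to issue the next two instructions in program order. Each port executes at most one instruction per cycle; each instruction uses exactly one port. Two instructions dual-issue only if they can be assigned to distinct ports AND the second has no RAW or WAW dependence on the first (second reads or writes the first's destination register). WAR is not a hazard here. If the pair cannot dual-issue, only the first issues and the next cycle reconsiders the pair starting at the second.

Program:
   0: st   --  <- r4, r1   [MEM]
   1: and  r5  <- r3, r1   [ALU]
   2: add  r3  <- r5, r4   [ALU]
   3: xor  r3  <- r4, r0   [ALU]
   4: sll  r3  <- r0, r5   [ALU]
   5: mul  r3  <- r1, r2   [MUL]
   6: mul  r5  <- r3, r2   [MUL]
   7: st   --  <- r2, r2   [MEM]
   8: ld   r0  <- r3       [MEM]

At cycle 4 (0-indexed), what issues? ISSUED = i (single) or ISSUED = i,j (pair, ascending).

ISSUED = 5

c0: i0+i1 st.MEM+and.ALU  2-wide
c1: i2 add.ALU  WAW r3
c2: i3 xor.ALU  WAW r3
c3: i4 sll.ALU  WAW r3
c4: i5 mul.MUL  no-port MUL/MUL
c5: i6+i7 mul.MUL+st.MEM  2-wide
c6: i8 ld.MEM  tail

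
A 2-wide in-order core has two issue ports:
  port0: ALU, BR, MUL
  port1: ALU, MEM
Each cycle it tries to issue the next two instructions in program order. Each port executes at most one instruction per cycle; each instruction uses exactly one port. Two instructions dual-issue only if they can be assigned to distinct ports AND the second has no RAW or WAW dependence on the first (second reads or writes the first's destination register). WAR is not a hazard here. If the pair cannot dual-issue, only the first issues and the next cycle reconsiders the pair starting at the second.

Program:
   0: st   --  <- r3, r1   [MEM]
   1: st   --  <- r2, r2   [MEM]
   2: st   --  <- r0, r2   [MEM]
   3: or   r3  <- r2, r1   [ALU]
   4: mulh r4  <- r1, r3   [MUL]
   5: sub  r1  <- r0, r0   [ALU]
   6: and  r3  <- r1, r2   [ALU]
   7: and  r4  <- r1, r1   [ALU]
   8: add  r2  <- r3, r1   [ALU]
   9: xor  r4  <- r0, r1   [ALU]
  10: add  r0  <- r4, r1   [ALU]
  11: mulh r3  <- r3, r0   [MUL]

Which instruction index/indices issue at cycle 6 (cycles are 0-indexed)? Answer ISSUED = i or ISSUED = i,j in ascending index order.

t=0 i0:st ; no-port MEM/MEM
t=1 i1:st ; no-port MEM/MEM
t=2 i2/i3:st+or ; 2-wide
t=3 i4/i5:mulh+sub ; 2-wide
t=4 i6/i7:and+and ; 2-wide
t=5 i8/i9:add+xor ; 2-wide
t=6 i10:add ; RAW r0
t=7 i11:mulh ; tail

ISSUED = 10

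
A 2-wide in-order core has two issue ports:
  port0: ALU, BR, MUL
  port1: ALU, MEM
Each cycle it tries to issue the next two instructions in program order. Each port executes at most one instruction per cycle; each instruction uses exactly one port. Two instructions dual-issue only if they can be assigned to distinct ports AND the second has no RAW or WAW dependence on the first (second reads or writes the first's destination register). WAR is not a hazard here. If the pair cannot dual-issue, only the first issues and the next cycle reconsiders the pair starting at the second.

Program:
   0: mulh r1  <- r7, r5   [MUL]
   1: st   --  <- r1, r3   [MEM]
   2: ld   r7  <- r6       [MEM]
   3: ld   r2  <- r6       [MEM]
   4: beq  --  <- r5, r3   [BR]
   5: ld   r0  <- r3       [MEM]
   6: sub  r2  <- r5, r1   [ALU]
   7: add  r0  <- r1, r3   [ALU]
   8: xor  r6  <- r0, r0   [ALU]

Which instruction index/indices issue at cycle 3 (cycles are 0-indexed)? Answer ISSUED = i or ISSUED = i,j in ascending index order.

c0: i0 mulh.MUL  RAW r1
c1: i1 st.MEM  no-port MEM/MEM
c2: i2 ld.MEM  no-port MEM/MEM
c3: i3&i4 ld.MEM+beq.BR  pair
c4: i5&i6 ld.MEM+sub.ALU  pair
c5: i7 add.ALU  RAW r0
c6: i8 xor.ALU  tail

ISSUED = 3,4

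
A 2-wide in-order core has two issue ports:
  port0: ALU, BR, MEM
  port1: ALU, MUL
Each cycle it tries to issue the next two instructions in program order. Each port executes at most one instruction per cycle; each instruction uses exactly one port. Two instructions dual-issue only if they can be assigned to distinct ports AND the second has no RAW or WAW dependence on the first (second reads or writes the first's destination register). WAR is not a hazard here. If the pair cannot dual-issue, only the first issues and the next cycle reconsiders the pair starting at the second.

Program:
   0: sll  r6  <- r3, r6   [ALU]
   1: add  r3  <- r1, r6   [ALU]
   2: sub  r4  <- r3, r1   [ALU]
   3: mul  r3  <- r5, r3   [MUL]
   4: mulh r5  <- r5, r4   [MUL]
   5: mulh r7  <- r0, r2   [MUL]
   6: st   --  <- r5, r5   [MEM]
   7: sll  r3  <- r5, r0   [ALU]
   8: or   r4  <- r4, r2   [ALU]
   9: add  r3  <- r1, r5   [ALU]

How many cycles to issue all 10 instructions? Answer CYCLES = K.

0. sll.ALU @i0  | RAW r6
1. add.ALU @i1  | RAW r3
2. sub.ALU+mul.MUL @i2+i3  | dual
3. mulh.MUL @i4  | no-port MUL/MUL
4. mulh.MUL+st.MEM @i5+i6  | dual
5. sll.ALU+or.ALU @i7+i8  | dual
6. add.ALU @i9  | tail

CYCLES = 7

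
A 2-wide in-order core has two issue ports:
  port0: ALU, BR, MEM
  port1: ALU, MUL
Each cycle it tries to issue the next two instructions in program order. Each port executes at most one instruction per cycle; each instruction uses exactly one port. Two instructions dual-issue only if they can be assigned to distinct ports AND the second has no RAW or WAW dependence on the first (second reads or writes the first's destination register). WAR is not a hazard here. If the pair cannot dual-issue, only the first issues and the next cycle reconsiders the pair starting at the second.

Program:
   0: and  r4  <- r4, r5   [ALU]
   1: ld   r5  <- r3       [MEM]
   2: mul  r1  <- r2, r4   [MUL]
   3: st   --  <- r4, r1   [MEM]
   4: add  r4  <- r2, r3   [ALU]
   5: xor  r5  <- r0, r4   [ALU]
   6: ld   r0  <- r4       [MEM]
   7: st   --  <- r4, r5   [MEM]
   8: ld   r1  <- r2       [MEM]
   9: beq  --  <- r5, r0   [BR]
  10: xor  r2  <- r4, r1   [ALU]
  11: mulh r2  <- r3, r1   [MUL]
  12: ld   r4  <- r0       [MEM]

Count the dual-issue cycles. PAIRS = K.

[0] i0&i1  and.ALU/ld.MEM  -- pair
[1] i2  mul.MUL  -- RAW r1
[2] i3&i4  st.MEM/add.ALU  -- pair
[3] i5&i6  xor.ALU/ld.MEM  -- pair
[4] i7  st.MEM  -- no-port MEM/MEM
[5] i8  ld.MEM  -- no-port MEM/BR
[6] i9&i10  beq.BR/xor.ALU  -- pair
[7] i11&i12  mulh.MUL/ld.MEM  -- pair

PAIRS = 5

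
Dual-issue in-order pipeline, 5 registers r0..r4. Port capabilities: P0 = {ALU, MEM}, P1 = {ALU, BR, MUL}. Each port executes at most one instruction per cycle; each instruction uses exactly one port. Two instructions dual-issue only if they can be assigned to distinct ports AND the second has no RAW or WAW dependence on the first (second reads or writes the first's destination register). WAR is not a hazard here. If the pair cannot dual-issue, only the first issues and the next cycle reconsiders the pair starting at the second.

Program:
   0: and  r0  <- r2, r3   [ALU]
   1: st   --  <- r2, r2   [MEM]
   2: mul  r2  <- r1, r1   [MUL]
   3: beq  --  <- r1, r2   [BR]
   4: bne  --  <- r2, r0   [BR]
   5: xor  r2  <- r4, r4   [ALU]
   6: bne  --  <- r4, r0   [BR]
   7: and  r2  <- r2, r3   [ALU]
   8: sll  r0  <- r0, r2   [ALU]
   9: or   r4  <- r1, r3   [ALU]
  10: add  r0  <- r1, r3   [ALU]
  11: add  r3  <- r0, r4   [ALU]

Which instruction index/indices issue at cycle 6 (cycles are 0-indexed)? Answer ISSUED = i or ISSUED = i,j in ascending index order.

ISSUED = 10

t=0 i0+i1:and/st ; pair
t=1 i2:mul ; no-port MUL/BR
t=2 i3:beq ; no-port BR/BR
t=3 i4+i5:bne/xor ; pair
t=4 i6+i7:bne/and ; pair
t=5 i8+i9:sll/or ; pair
t=6 i10:add ; RAW r0
t=7 i11:add ; tail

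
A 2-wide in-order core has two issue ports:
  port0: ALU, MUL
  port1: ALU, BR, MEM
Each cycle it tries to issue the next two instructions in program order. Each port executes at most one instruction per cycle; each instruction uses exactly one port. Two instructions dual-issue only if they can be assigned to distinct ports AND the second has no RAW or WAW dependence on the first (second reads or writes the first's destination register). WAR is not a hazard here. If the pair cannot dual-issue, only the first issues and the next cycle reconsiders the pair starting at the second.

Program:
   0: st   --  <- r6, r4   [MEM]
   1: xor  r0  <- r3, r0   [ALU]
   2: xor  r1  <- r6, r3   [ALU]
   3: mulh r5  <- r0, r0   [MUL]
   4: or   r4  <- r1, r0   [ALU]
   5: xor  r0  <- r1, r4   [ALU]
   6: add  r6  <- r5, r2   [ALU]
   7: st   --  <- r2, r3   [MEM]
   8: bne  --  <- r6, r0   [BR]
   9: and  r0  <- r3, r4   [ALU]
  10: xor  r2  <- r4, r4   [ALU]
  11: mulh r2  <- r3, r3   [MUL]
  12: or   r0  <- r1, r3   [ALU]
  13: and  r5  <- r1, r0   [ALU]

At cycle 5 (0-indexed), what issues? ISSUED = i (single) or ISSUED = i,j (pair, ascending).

ISSUED = 8,9

  cy0 -> i0+i1 (st xor) pair
  cy1 -> i2+i3 (xor mulh) pair
  cy2 -> i4 (or) RAW r4
  cy3 -> i5+i6 (xor add) pair
  cy4 -> i7 (st) no-port MEM/BR
  cy5 -> i8+i9 (bne and) pair
  cy6 -> i10 (xor) WAW r2
  cy7 -> i11+i12 (mulh or) pair
  cy8 -> i13 (and) tail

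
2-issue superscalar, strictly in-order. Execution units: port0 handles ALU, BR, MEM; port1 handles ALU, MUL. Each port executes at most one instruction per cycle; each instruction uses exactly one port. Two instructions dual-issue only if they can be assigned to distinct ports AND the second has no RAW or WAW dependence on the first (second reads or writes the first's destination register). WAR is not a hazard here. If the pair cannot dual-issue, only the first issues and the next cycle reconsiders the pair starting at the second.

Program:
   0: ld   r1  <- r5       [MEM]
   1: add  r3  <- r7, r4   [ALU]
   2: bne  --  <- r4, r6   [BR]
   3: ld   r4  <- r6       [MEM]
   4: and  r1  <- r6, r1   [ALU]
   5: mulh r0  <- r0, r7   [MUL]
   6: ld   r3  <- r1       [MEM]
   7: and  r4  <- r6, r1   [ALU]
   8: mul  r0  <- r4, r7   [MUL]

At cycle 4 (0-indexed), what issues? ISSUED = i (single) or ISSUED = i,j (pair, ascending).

ISSUED = 7

#0 head=0: ld.MEM add.ALU i0+i1 pair
#1 head=2: bne.BR i2 no-port BR/MEM
#2 head=3: ld.MEM and.ALU i3+i4 pair
#3 head=5: mulh.MUL ld.MEM i5+i6 pair
#4 head=7: and.ALU i7 RAW r4
#5 head=8: mul.MUL i8 tail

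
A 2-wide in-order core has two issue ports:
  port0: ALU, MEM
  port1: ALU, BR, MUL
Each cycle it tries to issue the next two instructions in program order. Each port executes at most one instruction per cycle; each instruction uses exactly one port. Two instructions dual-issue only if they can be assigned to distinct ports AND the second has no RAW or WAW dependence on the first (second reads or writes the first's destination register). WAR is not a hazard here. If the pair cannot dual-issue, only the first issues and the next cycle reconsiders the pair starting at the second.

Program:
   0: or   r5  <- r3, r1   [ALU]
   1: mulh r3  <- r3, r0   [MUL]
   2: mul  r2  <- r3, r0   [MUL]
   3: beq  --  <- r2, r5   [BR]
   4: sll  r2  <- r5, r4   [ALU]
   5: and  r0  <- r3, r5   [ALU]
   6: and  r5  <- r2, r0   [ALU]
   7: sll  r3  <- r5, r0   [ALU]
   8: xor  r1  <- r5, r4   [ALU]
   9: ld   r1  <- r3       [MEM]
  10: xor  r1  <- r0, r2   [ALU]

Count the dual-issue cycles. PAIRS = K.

[0] i0&i1  or.ALU+mulh.MUL  -- 2-wide
[1] i2  mul.MUL  -- no-port MUL/BR
[2] i3&i4  beq.BR+sll.ALU  -- 2-wide
[3] i5  and.ALU  -- RAW r0
[4] i6  and.ALU  -- RAW r5
[5] i7&i8  sll.ALU+xor.ALU  -- 2-wide
[6] i9  ld.MEM  -- WAW r1
[7] i10  xor.ALU  -- tail

PAIRS = 3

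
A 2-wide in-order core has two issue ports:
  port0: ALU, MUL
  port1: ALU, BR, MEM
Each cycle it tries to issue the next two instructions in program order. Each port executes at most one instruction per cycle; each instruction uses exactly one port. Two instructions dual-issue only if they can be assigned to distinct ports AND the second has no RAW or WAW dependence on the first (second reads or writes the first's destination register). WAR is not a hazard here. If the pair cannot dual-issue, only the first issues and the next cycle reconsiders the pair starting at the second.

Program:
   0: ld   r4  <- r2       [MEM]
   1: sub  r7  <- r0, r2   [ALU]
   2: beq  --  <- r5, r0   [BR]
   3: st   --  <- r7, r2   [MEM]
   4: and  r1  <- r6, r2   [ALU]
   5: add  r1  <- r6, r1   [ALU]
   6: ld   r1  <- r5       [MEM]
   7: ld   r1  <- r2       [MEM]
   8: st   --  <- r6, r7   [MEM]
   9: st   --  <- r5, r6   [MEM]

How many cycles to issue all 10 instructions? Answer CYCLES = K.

CYCLES = 8

t=0 i0&i1:ld sub ; 2-wide
t=1 i2:beq ; no-port BR/MEM
t=2 i3&i4:st and ; 2-wide
t=3 i5:add ; WAW r1
t=4 i6:ld ; no-port MEM/MEM
t=5 i7:ld ; no-port MEM/MEM
t=6 i8:st ; no-port MEM/MEM
t=7 i9:st ; tail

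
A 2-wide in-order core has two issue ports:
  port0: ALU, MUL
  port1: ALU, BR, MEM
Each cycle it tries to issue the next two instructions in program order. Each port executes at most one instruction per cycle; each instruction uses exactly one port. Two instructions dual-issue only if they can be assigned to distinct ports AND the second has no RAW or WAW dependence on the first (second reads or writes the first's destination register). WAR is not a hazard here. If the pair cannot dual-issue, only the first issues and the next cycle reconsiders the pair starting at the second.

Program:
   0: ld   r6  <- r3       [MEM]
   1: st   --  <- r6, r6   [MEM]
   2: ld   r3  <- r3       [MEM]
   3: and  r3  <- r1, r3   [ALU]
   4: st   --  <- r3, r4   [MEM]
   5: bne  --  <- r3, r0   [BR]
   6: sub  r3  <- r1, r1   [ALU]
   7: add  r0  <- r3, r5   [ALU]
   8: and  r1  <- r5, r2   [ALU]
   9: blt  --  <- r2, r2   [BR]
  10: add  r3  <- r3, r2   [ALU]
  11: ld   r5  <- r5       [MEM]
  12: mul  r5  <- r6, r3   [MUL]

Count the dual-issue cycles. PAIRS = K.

c0: i0 ld.MEM  no-port MEM/MEM
c1: i1 st.MEM  no-port MEM/MEM
c2: i2 ld.MEM  RAW+WAW r3
c3: i3 and.ALU  RAW r3
c4: i4 st.MEM  no-port MEM/BR
c5: i5+i6 bne.BR sub.ALU  pair
c6: i7+i8 add.ALU and.ALU  pair
c7: i9+i10 blt.BR add.ALU  pair
c8: i11 ld.MEM  WAW r5
c9: i12 mul.MUL  tail

PAIRS = 3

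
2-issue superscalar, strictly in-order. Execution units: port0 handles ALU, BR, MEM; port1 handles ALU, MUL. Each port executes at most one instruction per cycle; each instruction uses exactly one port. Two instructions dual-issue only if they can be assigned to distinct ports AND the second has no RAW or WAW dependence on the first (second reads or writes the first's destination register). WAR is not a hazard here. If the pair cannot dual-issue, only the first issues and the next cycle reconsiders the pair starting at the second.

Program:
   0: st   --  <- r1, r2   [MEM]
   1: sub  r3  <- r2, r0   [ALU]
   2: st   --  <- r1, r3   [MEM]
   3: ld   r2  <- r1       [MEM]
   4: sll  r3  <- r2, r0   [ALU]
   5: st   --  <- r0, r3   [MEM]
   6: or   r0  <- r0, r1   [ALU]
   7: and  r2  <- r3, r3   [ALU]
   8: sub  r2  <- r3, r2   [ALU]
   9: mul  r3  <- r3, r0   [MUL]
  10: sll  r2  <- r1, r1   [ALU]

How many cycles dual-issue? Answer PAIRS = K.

[0] i0+i1  st+sub  -- dual
[1] i2  st  -- no-port MEM/MEM
[2] i3  ld  -- RAW r2
[3] i4  sll  -- RAW r3
[4] i5+i6  st+or  -- dual
[5] i7  and  -- RAW+WAW r2
[6] i8+i9  sub+mul  -- dual
[7] i10  sll  -- tail

PAIRS = 3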